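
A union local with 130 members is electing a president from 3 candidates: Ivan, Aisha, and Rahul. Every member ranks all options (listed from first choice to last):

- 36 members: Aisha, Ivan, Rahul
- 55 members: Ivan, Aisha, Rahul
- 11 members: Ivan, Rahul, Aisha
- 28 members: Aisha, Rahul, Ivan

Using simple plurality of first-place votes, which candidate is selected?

First-place votes: Ivan 66, Aisha 64, Rahul 0.
Ivan has the most first-place votes.

Ivan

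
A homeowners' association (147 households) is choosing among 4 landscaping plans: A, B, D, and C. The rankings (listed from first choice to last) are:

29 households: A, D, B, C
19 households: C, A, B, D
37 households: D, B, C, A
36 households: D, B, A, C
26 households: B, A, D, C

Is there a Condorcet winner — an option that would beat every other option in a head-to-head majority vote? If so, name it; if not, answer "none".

none

Checking pairwise contests:
B beats A 99–48.
D beats B 102–45.
A beats D 74–73.
A beats C 91–56.
Every option loses at least one head-to-head, so there is no Condorcet winner.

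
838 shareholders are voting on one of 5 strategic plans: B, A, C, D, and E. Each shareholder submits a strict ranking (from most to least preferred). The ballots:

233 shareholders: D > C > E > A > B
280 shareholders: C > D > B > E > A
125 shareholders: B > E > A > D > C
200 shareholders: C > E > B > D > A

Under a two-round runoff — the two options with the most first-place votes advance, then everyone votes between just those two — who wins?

C

Round 1 first-place votes: B 125, A 0, C 480, D 233, E 0.
C and D advance.
Runoff: C is preferred to D by 480 voters; D by 358.
C wins the runoff.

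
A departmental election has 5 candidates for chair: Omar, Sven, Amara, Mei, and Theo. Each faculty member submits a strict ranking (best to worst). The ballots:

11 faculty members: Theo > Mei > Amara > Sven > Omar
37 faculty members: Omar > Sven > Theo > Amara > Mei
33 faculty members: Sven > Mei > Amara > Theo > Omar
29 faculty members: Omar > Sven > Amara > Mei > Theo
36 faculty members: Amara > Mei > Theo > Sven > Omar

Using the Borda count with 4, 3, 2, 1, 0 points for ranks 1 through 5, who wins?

Omar: 11·0 + 37·4 + 33·0 + 29·4 + 36·0 = 264
Sven: 11·1 + 37·3 + 33·4 + 29·3 + 36·1 = 377
Amara: 11·2 + 37·1 + 33·2 + 29·2 + 36·4 = 327
Mei: 11·3 + 37·0 + 33·3 + 29·1 + 36·3 = 269
Theo: 11·4 + 37·2 + 33·1 + 29·0 + 36·2 = 223
Sven has the highest Borda score (377).

Sven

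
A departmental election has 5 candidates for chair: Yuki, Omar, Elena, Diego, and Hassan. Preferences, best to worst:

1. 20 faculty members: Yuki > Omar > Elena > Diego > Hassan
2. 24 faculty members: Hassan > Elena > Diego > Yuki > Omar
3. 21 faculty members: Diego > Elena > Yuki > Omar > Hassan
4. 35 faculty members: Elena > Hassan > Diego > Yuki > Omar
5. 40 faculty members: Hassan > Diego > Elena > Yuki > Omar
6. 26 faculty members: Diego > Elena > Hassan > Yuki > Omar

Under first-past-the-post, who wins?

First-place votes: Yuki 20, Omar 0, Elena 35, Diego 47, Hassan 64.
Hassan has the most first-place votes.

Hassan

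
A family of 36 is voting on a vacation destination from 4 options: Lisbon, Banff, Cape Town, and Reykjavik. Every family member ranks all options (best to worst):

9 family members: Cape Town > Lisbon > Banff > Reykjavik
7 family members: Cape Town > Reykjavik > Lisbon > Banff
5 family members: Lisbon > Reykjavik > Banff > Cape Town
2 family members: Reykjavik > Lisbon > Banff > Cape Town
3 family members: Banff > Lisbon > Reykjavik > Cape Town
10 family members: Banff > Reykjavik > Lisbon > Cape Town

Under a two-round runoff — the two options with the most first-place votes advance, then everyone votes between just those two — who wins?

Round 1 first-place votes: Lisbon 5, Banff 13, Cape Town 16, Reykjavik 2.
Cape Town and Banff advance.
Runoff: Cape Town is preferred to Banff by 16 voters; Banff by 20.
Banff wins the runoff.

Banff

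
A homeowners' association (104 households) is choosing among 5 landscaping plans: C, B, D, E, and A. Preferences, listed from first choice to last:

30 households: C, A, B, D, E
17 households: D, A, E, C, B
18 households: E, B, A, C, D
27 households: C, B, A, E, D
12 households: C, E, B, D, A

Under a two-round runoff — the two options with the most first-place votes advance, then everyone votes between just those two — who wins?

C

Round 1 first-place votes: C 69, B 0, D 17, E 18, A 0.
C and E advance.
Runoff: C is preferred to E by 69 voters; E by 35.
C wins the runoff.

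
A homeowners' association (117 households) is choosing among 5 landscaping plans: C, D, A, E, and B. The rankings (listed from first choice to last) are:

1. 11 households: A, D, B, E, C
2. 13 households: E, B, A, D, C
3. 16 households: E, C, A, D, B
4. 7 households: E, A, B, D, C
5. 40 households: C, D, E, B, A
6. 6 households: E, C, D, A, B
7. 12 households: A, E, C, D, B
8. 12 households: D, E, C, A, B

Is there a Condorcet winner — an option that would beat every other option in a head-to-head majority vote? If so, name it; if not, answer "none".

Checking pairwise contests:
E beats C 77–40.
C beats D 74–43.
C beats A 74–43.
D beats E 63–54.
C beats B 86–31.
Every option loses at least one head-to-head, so there is no Condorcet winner.

none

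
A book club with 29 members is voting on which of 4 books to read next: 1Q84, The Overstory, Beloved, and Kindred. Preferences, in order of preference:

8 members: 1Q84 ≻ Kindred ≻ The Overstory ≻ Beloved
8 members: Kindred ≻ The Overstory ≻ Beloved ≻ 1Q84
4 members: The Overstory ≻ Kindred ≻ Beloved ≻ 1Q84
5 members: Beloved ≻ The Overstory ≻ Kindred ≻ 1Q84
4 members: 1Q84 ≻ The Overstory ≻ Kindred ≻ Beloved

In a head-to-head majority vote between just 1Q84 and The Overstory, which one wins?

The Overstory

Voters preferring 1Q84 to The Overstory: 12; preferring The Overstory to 1Q84: 17.
The Overstory wins the head-to-head.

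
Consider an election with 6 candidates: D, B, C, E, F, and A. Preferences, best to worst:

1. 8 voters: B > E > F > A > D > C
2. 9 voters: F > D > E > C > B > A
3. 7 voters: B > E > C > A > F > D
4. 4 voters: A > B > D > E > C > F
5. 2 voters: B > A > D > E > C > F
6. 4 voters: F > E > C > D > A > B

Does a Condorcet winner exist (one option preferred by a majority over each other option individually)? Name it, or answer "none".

B

B vs D: 21–13 for B.
B vs C: 21–13 for B.
B vs E: 21–13 for B.
B vs F: 21–13 for B.
B vs A: 26–8 for B.
B beats every other option head-to-head.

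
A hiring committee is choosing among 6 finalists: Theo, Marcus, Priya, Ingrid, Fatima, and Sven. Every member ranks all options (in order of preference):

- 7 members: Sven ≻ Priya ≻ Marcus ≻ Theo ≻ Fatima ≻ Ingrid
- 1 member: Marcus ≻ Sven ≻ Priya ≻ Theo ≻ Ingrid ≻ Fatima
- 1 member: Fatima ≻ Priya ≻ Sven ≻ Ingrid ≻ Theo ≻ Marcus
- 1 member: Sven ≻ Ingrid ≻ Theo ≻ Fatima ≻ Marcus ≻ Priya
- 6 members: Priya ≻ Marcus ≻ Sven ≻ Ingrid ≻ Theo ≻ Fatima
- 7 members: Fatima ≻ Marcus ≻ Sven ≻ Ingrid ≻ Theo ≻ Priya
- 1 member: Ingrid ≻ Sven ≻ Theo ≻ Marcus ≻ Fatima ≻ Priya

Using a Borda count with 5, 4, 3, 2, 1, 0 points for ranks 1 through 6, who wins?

Theo: 7·2 + 1·2 + 1·1 + 1·3 + 6·1 + 7·1 + 1·3 = 36
Marcus: 7·3 + 1·5 + 1·0 + 1·1 + 6·4 + 7·4 + 1·2 = 81
Priya: 7·4 + 1·3 + 1·4 + 1·0 + 6·5 + 7·0 + 1·0 = 65
Ingrid: 7·0 + 1·1 + 1·2 + 1·4 + 6·2 + 7·2 + 1·5 = 38
Fatima: 7·1 + 1·0 + 1·5 + 1·2 + 6·0 + 7·5 + 1·1 = 50
Sven: 7·5 + 1·4 + 1·3 + 1·5 + 6·3 + 7·3 + 1·4 = 90
Sven has the highest Borda score (90).

Sven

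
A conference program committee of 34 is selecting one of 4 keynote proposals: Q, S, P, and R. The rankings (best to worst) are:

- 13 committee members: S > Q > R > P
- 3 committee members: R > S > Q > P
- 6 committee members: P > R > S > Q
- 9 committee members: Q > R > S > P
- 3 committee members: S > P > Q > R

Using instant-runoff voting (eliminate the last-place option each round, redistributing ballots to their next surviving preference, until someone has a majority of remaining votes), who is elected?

Round 1: Q 9, S 16, P 6, R 3. Eliminate R.
Round 2: Q 9, S 19, P 6. S has a majority.

S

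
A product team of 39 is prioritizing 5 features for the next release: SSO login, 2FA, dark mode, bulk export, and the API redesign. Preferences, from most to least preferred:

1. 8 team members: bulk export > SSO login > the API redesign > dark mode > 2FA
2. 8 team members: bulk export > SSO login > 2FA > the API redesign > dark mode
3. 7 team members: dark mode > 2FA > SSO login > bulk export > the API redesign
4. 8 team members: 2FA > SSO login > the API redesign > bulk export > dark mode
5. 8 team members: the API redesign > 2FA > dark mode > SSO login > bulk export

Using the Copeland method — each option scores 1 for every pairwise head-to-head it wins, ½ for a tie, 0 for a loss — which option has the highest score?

SSO login: beats dark mode, bulk export, and the API redesign; loses to 2FA → score 3.
2FA: beats SSO login, dark mode, bulk export, and the API redesign → score 4.
dark mode: loses to SSO login, 2FA, bulk export, and the API redesign → score 0.
bulk export: beats dark mode and the API redesign; loses to SSO login and 2FA → score 2.
the API redesign: beats dark mode; loses to SSO login, 2FA, and bulk export → score 1.
2FA has the best pairwise record.

2FA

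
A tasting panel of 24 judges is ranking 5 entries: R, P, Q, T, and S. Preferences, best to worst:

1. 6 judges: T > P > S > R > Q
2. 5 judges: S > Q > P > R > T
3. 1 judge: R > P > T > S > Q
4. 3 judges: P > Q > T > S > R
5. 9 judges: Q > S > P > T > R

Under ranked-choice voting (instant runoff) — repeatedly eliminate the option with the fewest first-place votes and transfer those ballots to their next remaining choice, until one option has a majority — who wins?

Q

Round 1: R 1, P 3, Q 9, T 6, S 5. Eliminate R.
Round 2: P 4, Q 9, T 6, S 5. Eliminate P.
Round 3: Q 12, T 7, S 5. Eliminate S.
Round 4: Q 17, T 7. Q has a majority.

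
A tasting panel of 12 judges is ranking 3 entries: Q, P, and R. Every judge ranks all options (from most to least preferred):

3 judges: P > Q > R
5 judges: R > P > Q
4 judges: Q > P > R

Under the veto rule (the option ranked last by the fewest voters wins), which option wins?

Last-place votes: Q 5, P 0, R 7.
P is ranked last by the fewest voters, so P wins.

P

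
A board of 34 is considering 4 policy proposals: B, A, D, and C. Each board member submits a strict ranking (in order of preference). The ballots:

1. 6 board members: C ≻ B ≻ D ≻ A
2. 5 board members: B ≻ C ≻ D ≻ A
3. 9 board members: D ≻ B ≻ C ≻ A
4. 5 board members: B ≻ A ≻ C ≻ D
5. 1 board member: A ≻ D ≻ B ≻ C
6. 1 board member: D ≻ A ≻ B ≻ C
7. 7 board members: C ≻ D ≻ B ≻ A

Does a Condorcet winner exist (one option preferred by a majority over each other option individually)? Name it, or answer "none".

none

Checking pairwise contests:
D beats B 18–16.
B beats A 32–2.
C beats D 23–11.
B beats C 21–13.
Every option loses at least one head-to-head, so there is no Condorcet winner.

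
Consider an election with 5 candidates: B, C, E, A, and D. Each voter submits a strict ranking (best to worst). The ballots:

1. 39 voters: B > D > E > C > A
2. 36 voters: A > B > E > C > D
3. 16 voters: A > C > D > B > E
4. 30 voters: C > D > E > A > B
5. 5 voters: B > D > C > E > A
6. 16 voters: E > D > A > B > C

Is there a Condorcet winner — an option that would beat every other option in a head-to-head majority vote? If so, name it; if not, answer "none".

none

Checking pairwise contests:
A beats B 98–44.
B beats C 96–46.
B beats E 96–46.
C beats A 74–68.
B beats D 80–62.
Every option loses at least one head-to-head, so there is no Condorcet winner.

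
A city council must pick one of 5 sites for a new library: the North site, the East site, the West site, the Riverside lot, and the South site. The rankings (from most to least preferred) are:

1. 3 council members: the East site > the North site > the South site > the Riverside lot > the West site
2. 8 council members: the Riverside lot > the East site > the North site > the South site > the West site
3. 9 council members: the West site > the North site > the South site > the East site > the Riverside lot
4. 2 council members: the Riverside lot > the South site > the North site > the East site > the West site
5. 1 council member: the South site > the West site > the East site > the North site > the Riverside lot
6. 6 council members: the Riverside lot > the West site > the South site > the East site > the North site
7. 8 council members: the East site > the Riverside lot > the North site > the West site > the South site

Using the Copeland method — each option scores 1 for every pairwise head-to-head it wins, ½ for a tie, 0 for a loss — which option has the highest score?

the North site: beats the West site and the South site; loses to the East site and the Riverside lot → score 2.
the East site: beats the North site, the West site, the Riverside lot, and the South site → score 4.
the West site: beats the South site; loses to the North site, the East site, and the Riverside lot → score 1.
the Riverside lot: beats the North site, the West site, and the South site; loses to the East site → score 3.
the South site: loses to the North site, the East site, the West site, and the Riverside lot → score 0.
the East site has the best pairwise record.

the East site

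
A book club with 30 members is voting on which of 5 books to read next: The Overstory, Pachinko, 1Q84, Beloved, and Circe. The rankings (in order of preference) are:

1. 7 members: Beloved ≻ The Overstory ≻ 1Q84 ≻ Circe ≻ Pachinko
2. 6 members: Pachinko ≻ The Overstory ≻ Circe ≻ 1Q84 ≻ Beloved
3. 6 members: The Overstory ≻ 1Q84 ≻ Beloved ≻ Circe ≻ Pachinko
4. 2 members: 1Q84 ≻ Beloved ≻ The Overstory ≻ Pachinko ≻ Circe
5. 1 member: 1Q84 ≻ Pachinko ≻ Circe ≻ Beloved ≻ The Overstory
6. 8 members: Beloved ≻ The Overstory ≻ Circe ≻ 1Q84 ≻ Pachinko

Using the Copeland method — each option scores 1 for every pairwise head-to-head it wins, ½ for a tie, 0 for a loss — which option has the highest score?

Beloved

The Overstory: beats Pachinko, 1Q84, and Circe; loses to Beloved → score 3.
Pachinko: loses to The Overstory, 1Q84, Beloved, and Circe → score 0.
1Q84: beats Pachinko and Circe; ties Beloved; loses to The Overstory → score 2.5.
Beloved: beats The Overstory, Pachinko, and Circe; ties 1Q84 → score 3.5.
Circe: beats Pachinko; loses to The Overstory, 1Q84, and Beloved → score 1.
Beloved has the best pairwise record.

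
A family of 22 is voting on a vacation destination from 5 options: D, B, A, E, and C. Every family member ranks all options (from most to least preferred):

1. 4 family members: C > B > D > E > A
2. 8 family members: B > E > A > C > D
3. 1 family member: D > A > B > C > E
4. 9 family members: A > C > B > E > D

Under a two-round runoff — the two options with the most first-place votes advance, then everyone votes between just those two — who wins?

B

Round 1 first-place votes: D 1, B 8, A 9, E 0, C 4.
A and B advance.
Runoff: A is preferred to B by 10 voters; B by 12.
B wins the runoff.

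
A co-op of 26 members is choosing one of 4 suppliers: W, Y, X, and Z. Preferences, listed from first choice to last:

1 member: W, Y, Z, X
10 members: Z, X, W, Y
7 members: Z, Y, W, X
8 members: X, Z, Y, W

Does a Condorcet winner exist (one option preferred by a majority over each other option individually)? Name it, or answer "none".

Z

Z vs W: 25–1 for Z.
Z vs Y: 25–1 for Z.
Z vs X: 18–8 for Z.
Z beats every other option head-to-head.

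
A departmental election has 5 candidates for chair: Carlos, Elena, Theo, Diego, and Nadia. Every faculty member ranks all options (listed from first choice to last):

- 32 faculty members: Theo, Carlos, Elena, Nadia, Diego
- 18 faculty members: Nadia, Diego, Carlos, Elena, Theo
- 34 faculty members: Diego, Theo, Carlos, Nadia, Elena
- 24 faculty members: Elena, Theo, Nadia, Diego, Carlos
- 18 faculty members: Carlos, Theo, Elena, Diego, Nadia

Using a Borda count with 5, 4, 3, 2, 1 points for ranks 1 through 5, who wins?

Theo

Carlos: 32·4 + 18·3 + 34·3 + 24·1 + 18·5 = 398
Elena: 32·3 + 18·2 + 34·1 + 24·5 + 18·3 = 340
Theo: 32·5 + 18·1 + 34·4 + 24·4 + 18·4 = 482
Diego: 32·1 + 18·4 + 34·5 + 24·2 + 18·2 = 358
Nadia: 32·2 + 18·5 + 34·2 + 24·3 + 18·1 = 312
Theo has the highest Borda score (482).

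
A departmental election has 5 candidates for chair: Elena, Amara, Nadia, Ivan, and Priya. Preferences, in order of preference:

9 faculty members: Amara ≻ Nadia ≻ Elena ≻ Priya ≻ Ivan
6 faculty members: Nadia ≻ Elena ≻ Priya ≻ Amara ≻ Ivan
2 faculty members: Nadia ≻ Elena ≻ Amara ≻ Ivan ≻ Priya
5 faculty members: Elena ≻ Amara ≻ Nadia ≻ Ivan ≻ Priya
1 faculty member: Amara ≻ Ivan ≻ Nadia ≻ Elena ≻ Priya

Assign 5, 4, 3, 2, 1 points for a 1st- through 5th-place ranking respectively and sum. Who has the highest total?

Elena: 9·3 + 6·4 + 2·4 + 5·5 + 1·2 = 86
Amara: 9·5 + 6·2 + 2·3 + 5·4 + 1·5 = 88
Nadia: 9·4 + 6·5 + 2·5 + 5·3 + 1·3 = 94
Ivan: 9·1 + 6·1 + 2·2 + 5·2 + 1·4 = 33
Priya: 9·2 + 6·3 + 2·1 + 5·1 + 1·1 = 44
Nadia has the highest Borda score (94).

Nadia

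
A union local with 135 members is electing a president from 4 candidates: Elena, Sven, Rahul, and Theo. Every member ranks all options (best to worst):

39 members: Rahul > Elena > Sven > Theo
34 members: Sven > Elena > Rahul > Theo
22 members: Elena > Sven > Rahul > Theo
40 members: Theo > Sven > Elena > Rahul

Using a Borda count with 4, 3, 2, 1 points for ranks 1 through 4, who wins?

Elena: 39·3 + 34·3 + 22·4 + 40·2 = 387
Sven: 39·2 + 34·4 + 22·3 + 40·3 = 400
Rahul: 39·4 + 34·2 + 22·2 + 40·1 = 308
Theo: 39·1 + 34·1 + 22·1 + 40·4 = 255
Sven has the highest Borda score (400).

Sven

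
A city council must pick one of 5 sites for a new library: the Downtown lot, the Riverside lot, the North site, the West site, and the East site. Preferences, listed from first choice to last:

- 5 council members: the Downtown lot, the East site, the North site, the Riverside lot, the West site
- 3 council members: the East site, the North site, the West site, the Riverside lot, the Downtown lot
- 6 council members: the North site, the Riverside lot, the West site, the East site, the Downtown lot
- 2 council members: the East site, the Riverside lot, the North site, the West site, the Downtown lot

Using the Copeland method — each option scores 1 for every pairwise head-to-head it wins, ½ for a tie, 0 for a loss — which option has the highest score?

the Downtown lot: loses to the Riverside lot, the North site, the West site, and the East site → score 0.
the Riverside lot: beats the Downtown lot and the West site; loses to the North site and the East site → score 2.
the North site: beats the Downtown lot, the Riverside lot, and the West site; loses to the East site → score 3.
the West site: beats the Downtown lot; loses to the Riverside lot, the North site, and the East site → score 1.
the East site: beats the Downtown lot, the Riverside lot, the North site, and the West site → score 4.
the East site has the best pairwise record.

the East site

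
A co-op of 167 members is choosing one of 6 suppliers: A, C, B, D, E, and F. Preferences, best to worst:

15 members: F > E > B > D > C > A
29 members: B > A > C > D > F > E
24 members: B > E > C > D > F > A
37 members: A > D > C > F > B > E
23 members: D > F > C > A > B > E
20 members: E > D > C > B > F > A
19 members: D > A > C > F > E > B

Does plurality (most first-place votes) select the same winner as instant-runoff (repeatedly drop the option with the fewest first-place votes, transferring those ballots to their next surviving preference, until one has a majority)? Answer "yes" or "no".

Plurality — first-place votes: A 37, C 0, B 53, D 42, E 20, F 15. Winner: B.
Instant-runoff — R1 A 37, C 0, B 53, D 42, E 20, F 15 (C out); R2 A 37, B 53, D 42, E 20, F 15 (F out); R3 A 37, B 53, D 42, E 35 (E out); R4 A 37, B 68, D 62 (A out); R5 B 68, D 99 (D winner). Winner: D.
The two methods disagree.

no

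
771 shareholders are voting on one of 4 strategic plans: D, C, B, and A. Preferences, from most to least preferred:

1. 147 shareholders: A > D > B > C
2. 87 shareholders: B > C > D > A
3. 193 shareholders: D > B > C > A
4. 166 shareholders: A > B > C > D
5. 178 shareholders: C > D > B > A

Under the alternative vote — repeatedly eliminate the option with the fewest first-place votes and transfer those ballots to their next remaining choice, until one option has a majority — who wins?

C

Round 1: D 193, C 178, B 87, A 313. Eliminate B.
Round 2: D 193, C 265, A 313. Eliminate D.
Round 3: C 458, A 313. C has a majority.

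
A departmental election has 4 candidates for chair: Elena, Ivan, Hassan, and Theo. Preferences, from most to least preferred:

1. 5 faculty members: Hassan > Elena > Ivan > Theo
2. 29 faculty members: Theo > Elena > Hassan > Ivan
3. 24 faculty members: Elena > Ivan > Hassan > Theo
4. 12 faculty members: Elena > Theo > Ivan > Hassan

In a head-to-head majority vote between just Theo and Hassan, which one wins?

Voters preferring Theo to Hassan: 41; preferring Hassan to Theo: 29.
Theo wins the head-to-head.

Theo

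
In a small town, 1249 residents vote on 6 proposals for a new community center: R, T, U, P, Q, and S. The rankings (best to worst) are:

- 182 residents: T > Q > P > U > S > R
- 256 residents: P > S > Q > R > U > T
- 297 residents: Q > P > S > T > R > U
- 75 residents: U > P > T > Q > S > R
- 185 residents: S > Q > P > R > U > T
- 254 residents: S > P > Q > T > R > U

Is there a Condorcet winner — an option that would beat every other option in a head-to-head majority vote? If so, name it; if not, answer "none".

none

Checking pairwise contests:
T beats R 808–441.
P beats T 1067–182.
R beats U 992–257.
Q beats P 664–585.
S beats Q 695–554.
P beats S 810–439.
Every option loses at least one head-to-head, so there is no Condorcet winner.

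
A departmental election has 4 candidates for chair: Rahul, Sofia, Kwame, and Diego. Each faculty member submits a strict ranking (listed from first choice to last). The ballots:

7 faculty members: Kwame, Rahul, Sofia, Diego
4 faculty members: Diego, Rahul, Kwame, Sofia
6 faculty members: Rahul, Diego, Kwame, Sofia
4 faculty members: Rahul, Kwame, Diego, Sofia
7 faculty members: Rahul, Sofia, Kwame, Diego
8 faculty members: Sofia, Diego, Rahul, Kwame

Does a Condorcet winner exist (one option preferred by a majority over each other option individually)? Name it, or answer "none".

Rahul vs Sofia: 28–8 for Rahul.
Rahul vs Kwame: 29–7 for Rahul.
Rahul vs Diego: 24–12 for Rahul.
Rahul beats every other option head-to-head.

Rahul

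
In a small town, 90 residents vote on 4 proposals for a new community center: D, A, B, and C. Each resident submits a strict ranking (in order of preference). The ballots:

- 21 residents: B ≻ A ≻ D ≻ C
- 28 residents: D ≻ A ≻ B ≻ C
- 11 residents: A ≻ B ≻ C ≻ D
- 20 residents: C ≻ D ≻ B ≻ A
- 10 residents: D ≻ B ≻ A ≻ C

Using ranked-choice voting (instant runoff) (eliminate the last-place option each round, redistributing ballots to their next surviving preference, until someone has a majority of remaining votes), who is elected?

D

Round 1: D 38, A 11, B 21, C 20. Eliminate A.
Round 2: D 38, B 32, C 20. Eliminate C.
Round 3: D 58, B 32. D has a majority.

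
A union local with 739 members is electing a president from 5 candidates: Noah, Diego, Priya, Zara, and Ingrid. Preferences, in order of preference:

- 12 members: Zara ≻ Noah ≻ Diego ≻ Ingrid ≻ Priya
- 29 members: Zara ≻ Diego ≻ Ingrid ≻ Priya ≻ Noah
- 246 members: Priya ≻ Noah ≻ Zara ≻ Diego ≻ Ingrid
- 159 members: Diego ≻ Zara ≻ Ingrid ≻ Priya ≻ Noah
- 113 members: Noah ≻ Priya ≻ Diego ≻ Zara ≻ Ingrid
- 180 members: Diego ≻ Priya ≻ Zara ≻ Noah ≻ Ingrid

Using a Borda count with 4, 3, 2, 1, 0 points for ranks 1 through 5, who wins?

Priya

Noah: 12·3 + 29·0 + 246·3 + 159·0 + 113·4 + 180·1 = 1406
Diego: 12·2 + 29·3 + 246·1 + 159·4 + 113·2 + 180·4 = 1939
Priya: 12·0 + 29·1 + 246·4 + 159·1 + 113·3 + 180·3 = 2051
Zara: 12·4 + 29·4 + 246·2 + 159·3 + 113·1 + 180·2 = 1606
Ingrid: 12·1 + 29·2 + 246·0 + 159·2 + 113·0 + 180·0 = 388
Priya has the highest Borda score (2051).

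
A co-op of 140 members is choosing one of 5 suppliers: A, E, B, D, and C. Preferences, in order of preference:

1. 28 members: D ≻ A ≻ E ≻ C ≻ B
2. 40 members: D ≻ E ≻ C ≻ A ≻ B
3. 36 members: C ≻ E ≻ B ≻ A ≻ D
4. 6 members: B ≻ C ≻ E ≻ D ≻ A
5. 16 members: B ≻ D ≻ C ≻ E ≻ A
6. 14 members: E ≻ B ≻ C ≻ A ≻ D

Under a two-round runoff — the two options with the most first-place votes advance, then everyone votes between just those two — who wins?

Round 1 first-place votes: A 0, E 14, B 22, D 68, C 36.
D and C advance.
Runoff: D is preferred to C by 84 voters; C by 56.
D wins the runoff.

D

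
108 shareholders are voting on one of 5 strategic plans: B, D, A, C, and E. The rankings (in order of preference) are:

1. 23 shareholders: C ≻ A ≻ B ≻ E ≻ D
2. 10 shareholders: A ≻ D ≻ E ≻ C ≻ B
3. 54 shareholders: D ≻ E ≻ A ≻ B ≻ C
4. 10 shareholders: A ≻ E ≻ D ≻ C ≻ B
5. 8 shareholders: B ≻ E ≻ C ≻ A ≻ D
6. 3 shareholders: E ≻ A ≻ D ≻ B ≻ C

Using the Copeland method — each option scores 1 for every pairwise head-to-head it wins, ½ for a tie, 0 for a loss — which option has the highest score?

B: beats C; loses to D, A, and E → score 1.
D: beats B, C, and E; ties A → score 3.5.
A: beats B and C; ties D; loses to E → score 2.5.
C: loses to B, D, A, and E → score 0.
E: beats B, A, and C; loses to D → score 3.
D has the best pairwise record.

D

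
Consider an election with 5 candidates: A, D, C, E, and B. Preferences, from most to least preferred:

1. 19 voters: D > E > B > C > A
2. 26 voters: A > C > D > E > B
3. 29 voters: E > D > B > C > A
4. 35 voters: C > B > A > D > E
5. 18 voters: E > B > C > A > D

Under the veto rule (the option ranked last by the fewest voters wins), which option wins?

C

Last-place votes: A 48, D 18, C 0, E 35, B 26.
C is ranked last by the fewest voters, so C wins.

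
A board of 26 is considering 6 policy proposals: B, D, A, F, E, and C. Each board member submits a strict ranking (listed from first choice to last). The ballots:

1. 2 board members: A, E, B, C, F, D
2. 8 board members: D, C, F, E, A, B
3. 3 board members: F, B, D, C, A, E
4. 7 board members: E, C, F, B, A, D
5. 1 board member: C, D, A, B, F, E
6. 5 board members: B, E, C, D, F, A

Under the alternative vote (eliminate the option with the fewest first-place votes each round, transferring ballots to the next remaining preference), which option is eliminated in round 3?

F

Round 1: B 5, D 8, A 2, F 3, E 7, C 1. Eliminate C.
Round 2: B 5, D 9, A 2, F 3, E 7. Eliminate A.
Round 3: B 5, D 9, F 3, E 9. Eliminate F.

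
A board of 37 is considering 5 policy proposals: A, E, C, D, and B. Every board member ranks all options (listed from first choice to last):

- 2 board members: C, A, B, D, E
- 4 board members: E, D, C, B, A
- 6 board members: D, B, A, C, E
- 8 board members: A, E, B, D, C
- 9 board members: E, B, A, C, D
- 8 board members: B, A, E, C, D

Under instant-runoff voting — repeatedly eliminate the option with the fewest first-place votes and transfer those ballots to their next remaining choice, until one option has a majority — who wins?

Round 1: A 8, E 13, C 2, D 6, B 8. Eliminate C.
Round 2: A 10, E 13, D 6, B 8. Eliminate D.
Round 3: A 10, E 13, B 14. Eliminate A.
Round 4: E 21, B 16. E has a majority.

E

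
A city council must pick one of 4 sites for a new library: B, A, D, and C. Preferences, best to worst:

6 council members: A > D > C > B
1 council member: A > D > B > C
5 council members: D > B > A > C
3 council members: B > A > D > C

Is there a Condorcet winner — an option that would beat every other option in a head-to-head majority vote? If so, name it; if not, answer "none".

Checking pairwise contests:
D beats B 12–3.
B beats A 8–7.
A beats D 10–5.
B beats C 9–6.
Every option loses at least one head-to-head, so there is no Condorcet winner.

none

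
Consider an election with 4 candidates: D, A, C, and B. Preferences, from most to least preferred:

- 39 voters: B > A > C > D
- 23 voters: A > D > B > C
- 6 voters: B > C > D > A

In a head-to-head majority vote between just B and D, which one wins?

Voters preferring B to D: 45; preferring D to B: 23.
B wins the head-to-head.

B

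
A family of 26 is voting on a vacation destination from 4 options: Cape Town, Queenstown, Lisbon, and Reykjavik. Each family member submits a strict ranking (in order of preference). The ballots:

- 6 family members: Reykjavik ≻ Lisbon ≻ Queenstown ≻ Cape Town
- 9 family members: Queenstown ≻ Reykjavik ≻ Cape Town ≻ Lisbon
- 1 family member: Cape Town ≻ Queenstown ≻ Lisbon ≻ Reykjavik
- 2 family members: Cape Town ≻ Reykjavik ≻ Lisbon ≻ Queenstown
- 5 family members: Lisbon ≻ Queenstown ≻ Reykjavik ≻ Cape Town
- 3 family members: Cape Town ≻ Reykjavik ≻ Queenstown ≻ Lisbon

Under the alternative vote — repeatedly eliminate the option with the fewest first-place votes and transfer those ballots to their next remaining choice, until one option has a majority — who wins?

Queenstown

Round 1: Cape Town 6, Queenstown 9, Lisbon 5, Reykjavik 6. Eliminate Lisbon.
Round 2: Cape Town 6, Queenstown 14, Reykjavik 6. Queenstown has a majority.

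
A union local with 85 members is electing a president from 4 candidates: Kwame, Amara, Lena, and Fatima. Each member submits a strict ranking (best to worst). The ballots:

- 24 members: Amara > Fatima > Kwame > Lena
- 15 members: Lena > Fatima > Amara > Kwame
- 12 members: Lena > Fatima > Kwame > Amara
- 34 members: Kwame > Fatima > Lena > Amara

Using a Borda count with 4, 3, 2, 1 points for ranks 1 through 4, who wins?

Fatima

Kwame: 24·2 + 15·1 + 12·2 + 34·4 = 223
Amara: 24·4 + 15·2 + 12·1 + 34·1 = 172
Lena: 24·1 + 15·4 + 12·4 + 34·2 = 200
Fatima: 24·3 + 15·3 + 12·3 + 34·3 = 255
Fatima has the highest Borda score (255).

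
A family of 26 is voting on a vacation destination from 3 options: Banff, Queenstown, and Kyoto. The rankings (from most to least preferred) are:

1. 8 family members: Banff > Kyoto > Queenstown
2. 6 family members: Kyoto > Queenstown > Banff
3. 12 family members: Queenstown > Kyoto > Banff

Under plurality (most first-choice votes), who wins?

Queenstown

First-place votes: Banff 8, Queenstown 12, Kyoto 6.
Queenstown has the most first-place votes.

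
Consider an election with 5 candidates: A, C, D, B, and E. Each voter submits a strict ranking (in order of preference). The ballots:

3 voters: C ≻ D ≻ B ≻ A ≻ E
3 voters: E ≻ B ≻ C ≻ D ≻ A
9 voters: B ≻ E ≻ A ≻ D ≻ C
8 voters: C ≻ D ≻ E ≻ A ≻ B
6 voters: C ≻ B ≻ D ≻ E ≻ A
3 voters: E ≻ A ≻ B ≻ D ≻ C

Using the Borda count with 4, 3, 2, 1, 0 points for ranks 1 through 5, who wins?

B

A: 3·1 + 3·0 + 9·2 + 8·1 + 6·0 + 3·3 = 38
C: 3·4 + 3·2 + 9·0 + 8·4 + 6·4 + 3·0 = 74
D: 3·3 + 3·1 + 9·1 + 8·3 + 6·2 + 3·1 = 60
B: 3·2 + 3·3 + 9·4 + 8·0 + 6·3 + 3·2 = 75
E: 3·0 + 3·4 + 9·3 + 8·2 + 6·1 + 3·4 = 73
B has the highest Borda score (75).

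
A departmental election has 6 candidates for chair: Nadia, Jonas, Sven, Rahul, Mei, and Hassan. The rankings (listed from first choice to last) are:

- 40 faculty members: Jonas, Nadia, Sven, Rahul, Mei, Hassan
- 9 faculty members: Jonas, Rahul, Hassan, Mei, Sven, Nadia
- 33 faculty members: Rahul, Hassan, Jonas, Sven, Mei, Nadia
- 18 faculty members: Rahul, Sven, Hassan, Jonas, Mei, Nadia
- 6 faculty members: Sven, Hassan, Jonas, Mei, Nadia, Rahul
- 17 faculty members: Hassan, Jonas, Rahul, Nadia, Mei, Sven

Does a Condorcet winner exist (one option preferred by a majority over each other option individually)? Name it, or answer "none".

Checking pairwise contests:
Jonas beats Nadia 123–0.
Hassan beats Jonas 74–49.
Jonas beats Sven 99–24.
Jonas beats Rahul 72–51.
Jonas beats Mei 123–0.
Sven beats Hassan 64–59.
Every option loses at least one head-to-head, so there is no Condorcet winner.

none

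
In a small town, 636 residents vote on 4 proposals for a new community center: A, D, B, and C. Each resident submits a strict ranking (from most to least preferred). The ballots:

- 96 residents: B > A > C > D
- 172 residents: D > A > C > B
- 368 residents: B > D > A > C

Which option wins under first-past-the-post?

First-place votes: A 0, D 172, B 464, C 0.
B has the most first-place votes.

B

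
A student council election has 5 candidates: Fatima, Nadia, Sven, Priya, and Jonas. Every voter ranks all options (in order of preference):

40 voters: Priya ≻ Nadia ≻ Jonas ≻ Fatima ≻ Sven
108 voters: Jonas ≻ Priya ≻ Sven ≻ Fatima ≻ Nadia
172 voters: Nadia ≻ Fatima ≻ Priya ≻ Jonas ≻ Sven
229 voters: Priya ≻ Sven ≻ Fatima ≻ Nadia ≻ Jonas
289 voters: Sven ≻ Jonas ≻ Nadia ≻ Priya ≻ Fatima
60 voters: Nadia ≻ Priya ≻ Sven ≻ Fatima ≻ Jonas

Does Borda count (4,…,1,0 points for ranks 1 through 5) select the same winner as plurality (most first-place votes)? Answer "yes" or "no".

Borda — scores: Fatima 1182, Nadia 1855, Sven 2179, Priya 2213, Jonas 1551. Winner: Priya.
Plurality — first-place votes: Fatima 0, Nadia 232, Sven 289, Priya 269, Jonas 108. Winner: Sven.
The two methods disagree.

no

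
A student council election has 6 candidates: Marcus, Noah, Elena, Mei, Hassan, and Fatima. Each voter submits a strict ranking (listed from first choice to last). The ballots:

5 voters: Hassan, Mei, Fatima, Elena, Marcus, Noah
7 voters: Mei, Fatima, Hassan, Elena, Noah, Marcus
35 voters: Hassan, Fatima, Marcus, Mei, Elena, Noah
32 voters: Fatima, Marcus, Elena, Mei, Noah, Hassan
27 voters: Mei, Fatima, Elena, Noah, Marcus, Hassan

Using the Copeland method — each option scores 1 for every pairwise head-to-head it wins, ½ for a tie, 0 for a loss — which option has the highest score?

Marcus: beats Noah, Elena, Mei, and Hassan; loses to Fatima → score 4.
Noah: beats Hassan; loses to Marcus, Elena, Mei, and Fatima → score 1.
Elena: beats Noah and Hassan; loses to Marcus, Mei, and Fatima → score 2.
Mei: beats Noah, Elena, and Hassan; loses to Marcus and Fatima → score 3.
Hassan: loses to Marcus, Noah, Elena, Mei, and Fatima → score 0.
Fatima: beats Marcus, Noah, Elena, Mei, and Hassan → score 5.
Fatima has the best pairwise record.

Fatima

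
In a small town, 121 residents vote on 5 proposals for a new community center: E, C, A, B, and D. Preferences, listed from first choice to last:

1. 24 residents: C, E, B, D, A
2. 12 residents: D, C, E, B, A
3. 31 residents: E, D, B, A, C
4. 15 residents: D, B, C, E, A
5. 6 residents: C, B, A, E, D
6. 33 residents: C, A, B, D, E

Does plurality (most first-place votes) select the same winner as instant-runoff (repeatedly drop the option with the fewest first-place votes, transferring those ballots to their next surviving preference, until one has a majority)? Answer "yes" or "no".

yes

Plurality — first-place votes: E 31, C 63, A 0, B 0, D 27. Winner: C.
Instant-runoff — R1 E 31, C 63, A 0, B 0, D 27 (C winner). Winner: C.
The two methods agree.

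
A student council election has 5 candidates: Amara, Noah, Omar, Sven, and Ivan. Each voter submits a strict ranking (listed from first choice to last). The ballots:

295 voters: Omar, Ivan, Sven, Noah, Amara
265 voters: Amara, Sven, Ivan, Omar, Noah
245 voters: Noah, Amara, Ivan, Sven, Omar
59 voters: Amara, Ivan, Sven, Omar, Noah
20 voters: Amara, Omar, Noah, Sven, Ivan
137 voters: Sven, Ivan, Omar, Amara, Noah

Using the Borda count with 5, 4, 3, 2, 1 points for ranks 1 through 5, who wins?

Ivan

Amara: 295·1 + 265·5 + 245·4 + 59·5 + 20·5 + 137·2 = 3269
Noah: 295·2 + 265·1 + 245·5 + 59·1 + 20·3 + 137·1 = 2336
Omar: 295·5 + 265·2 + 245·1 + 59·2 + 20·4 + 137·3 = 2859
Sven: 295·3 + 265·4 + 245·2 + 59·3 + 20·2 + 137·5 = 3337
Ivan: 295·4 + 265·3 + 245·3 + 59·4 + 20·1 + 137·4 = 3514
Ivan has the highest Borda score (3514).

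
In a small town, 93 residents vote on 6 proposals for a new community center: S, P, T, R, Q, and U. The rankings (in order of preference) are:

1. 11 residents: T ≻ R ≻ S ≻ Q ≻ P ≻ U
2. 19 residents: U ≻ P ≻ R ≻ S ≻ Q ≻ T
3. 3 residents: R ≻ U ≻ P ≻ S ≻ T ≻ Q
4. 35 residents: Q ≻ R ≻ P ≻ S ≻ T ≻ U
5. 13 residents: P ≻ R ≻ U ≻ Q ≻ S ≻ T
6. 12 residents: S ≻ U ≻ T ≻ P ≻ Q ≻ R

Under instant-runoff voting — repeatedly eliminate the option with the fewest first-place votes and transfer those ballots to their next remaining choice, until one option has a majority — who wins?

U

Round 1: S 12, P 13, T 11, R 3, Q 35, U 19. Eliminate R.
Round 2: S 12, P 13, T 11, Q 35, U 22. Eliminate T.
Round 3: S 23, P 13, Q 35, U 22. Eliminate P.
Round 4: S 23, Q 35, U 35. Eliminate S.
Round 5: Q 46, U 47. U has a majority.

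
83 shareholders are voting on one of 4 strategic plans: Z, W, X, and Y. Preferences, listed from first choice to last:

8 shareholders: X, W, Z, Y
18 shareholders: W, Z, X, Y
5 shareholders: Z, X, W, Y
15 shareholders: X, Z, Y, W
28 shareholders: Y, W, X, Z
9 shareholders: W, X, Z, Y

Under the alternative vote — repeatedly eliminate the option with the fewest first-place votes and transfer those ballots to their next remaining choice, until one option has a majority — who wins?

Round 1: Z 5, W 27, X 23, Y 28. Eliminate Z.
Round 2: W 27, X 28, Y 28. Eliminate W.
Round 3: X 55, Y 28. X has a majority.

X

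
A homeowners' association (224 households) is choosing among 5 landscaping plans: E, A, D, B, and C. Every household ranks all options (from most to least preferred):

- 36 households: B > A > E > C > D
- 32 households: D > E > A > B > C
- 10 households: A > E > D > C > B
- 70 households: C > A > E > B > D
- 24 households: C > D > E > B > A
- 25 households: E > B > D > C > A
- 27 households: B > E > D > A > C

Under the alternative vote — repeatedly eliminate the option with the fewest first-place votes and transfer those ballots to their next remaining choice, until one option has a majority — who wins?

Round 1: E 25, A 10, D 32, B 63, C 94. Eliminate A.
Round 2: E 35, D 32, B 63, C 94. Eliminate D.
Round 3: E 67, B 63, C 94. Eliminate B.
Round 4: E 130, C 94. E has a majority.

E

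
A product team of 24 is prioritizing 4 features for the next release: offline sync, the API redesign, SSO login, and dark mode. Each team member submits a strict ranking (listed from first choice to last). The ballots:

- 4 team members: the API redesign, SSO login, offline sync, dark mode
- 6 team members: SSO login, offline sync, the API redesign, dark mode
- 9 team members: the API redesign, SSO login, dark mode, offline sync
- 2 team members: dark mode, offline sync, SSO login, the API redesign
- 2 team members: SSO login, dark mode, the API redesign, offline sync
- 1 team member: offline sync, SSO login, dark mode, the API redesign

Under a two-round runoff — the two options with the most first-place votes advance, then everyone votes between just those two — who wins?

Round 1 first-place votes: offline sync 1, the API redesign 13, SSO login 8, dark mode 2.
the API redesign and SSO login advance.
Runoff: the API redesign is preferred to SSO login by 13 voters; SSO login by 11.
the API redesign wins the runoff.

the API redesign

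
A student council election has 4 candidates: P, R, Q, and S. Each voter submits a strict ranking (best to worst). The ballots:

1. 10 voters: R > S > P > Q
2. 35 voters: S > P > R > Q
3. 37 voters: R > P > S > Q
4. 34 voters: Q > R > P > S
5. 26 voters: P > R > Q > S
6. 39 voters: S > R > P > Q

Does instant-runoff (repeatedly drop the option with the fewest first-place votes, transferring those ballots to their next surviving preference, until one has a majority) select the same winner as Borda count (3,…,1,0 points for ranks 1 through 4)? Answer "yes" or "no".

Instant-runoff — R1 P 26, R 47, Q 34, S 74 (P out); R2 R 73, Q 34, S 74 (Q out); R3 R 107, S 74 (R winner). Winner: R.
Borda — scores: P 305, R 374, Q 128, S 279. Winner: R.
The two methods agree.

yes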